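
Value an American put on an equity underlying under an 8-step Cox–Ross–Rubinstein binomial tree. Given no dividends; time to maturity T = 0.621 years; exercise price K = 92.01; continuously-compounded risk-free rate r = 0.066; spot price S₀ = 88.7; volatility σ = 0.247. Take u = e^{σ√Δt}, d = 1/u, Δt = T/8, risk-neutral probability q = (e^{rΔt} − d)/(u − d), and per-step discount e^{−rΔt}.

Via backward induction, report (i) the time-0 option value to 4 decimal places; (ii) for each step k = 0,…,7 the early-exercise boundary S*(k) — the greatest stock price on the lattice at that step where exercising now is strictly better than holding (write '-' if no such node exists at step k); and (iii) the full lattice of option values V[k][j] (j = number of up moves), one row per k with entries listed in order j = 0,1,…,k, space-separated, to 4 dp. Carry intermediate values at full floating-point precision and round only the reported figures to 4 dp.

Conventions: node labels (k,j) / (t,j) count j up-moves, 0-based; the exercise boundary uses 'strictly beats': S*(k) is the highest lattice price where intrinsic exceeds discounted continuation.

Δt=0.07762, u=1.07124, d=0.93350, q=0.52009, disc=e^(-rΔt)=0.99489
k=8 terminal: V=max(K-S,0) → 40.8621 33.3149 24.6541 14.7153 3.3100 0.0000 0.0000 0.0000 0.0000
k=7: j=0 S=54.7917 intr=37.2183 cont=36.7481 V=37.2183[EX]; j=1 S=62.8766 intr=29.1334 cont=28.6633 V=29.1334[EX]; j=2 S=72.1544 intr=19.8556 cont=19.3854 V=19.8556[EX]; j=3 S=82.8012 intr=9.2088 cont=8.7386 V=9.2088[EX]; j=4 S=95.0190 intr=0.0000 cont=1.5804 V=1.5804[hold]; j=5 S=109.0397 intr=0.0000 cont=0.0000 V=0.0000[hold]; j=6 S=125.1292 intr=0.0000 cont=0.0000 V=0.0000[hold]; j=7 S=143.5927 intr=0.0000 cont=0.0000 V=0.0000[hold]  S*(7)=82.8012
k=6: j=0 S=58.6951 intr=33.3149 cont=32.8447 V=33.3149[EX]; j=1 S=67.3559 intr=24.6541 cont=24.1839 V=24.6541[EX]; j=2 S=77.2947 intr=14.7153 cont=14.2451 V=14.7153[EX]; j=3 S=88.7000 intr=3.3100 cont=5.2145 V=5.2145[hold]; j=4 S=101.7882 intr=0.0000 cont=0.7546 V=0.7546[hold]; j=5 S=116.8077 intr=0.0000 cont=0.0000 V=0.0000[hold]; j=6 S=134.0434 intr=0.0000 cont=0.0000 V=0.0000[hold]  S*(6)=77.2947
k=5: j=0 S=62.8766 intr=29.1334 cont=28.6633 V=29.1334[EX]; j=1 S=72.1544 intr=19.8556 cont=19.3854 V=19.8556[EX]; j=2 S=82.8012 intr=9.2088 cont=9.7241 V=9.7241[hold]; j=3 S=95.0190 intr=0.0000 cont=2.8801 V=2.8801[hold]; j=4 S=109.0397 intr=0.0000 cont=0.3603 V=0.3603[hold]; j=5 S=125.1292 intr=0.0000 cont=0.0000 V=0.0000[hold]  S*(5)=72.1544
k=4: j=0 S=67.3559 intr=24.6541 cont=24.1839 V=24.6541[EX]; j=1 S=77.2947 intr=14.7153 cont=14.5118 V=14.7153[EX]; j=2 S=88.7000 intr=3.3100 cont=6.1331 V=6.1331[hold]; j=3 S=101.7882 intr=0.0000 cont=1.5616 V=1.5616[hold]; j=4 S=116.8077 intr=0.0000 cont=0.1720 V=0.1720[hold]  S*(4)=77.2947
k=3: j=0 S=72.1544 intr=19.8556 cont=19.3854 V=19.8556[EX]; j=1 S=82.8012 intr=9.2088 cont=10.1994 V=10.1994[hold]; j=2 S=95.0190 intr=0.0000 cont=3.7363 V=3.7363[hold]; j=3 S=109.0397 intr=0.0000 cont=0.8346 V=0.8346[hold]  S*(3)=72.1544
k=2: j=0 S=77.2947 intr=14.7153 cont=14.7577 V=14.7577[hold]; j=1 S=88.7000 intr=3.3100 cont=6.8030 V=6.8030[hold]; j=2 S=101.7882 intr=0.0000 cont=2.2158 V=2.2158[hold]  S*(2)=-
k=1: j=0 S=82.8012 intr=9.2088 cont=10.5663 V=10.5663[hold]; j=1 S=95.0190 intr=0.0000 cont=4.3947 V=4.3947[hold]  S*(1)=-
k=0: j=0 S=88.7000 intr=3.3100 cont=7.3189 V=7.3189[hold]  S*(0)=-

price = 7.3189
boundary = - - - 72.1544 77.2947 72.1544 77.2947 82.8012
tree:
7.3189
10.5663 4.3947
14.7577 6.8030 2.2158
19.8556 10.1994 3.7363 0.8346
24.6541 14.7153 6.1331 1.5616 0.1720
29.1334 19.8556 9.7241 2.8801 0.3603 0.0000
33.3149 24.6541 14.7153 5.2145 0.7546 0.0000 0.0000
37.2183 29.1334 19.8556 9.2088 1.5804 0.0000 0.0000 0.0000
40.8621 33.3149 24.6541 14.7153 3.3100 0.0000 0.0000 0.0000 0.0000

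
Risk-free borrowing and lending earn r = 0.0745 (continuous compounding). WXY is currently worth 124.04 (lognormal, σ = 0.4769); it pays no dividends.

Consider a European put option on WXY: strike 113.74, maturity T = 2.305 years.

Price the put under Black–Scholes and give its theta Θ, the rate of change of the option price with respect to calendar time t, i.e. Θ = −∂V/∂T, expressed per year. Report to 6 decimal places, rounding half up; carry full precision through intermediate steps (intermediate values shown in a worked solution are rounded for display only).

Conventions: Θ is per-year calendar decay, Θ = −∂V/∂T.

σ√T = 0.4769·√2.305 = 0.724040
d₁ = (ln(S/K) + (r+σ²/2)T) / (σ√T) = (ln(124.04/113.74) + (0.0745+0.4769²/2)·2.305) / 0.724040 = (0.086689 + 0.433840) / 0.724040 = 0.718922
d₂ = d₁ − σ√T = 0.718922 − 0.724040 = -0.005118
e^{−rT} = 0.842213
N(−d₁) = 0.236094,  N(−d₂) = 0.502042
Put price V = K·e^{−rT}·N(−d₂) − S·N(−d₁) = 48.092241 − 29.285154 = 18.807088
φ(d₁) = (1/√(2π))·e^{−d₁²/2} = 0.308090
Θ = −S·φ(d₁)·σ/(2√T) + r·K·e^{−rT}·N(−d₂) = −6.002074 + 3.582872 = -2.419202

price = 18.807088
Θ = -2.419202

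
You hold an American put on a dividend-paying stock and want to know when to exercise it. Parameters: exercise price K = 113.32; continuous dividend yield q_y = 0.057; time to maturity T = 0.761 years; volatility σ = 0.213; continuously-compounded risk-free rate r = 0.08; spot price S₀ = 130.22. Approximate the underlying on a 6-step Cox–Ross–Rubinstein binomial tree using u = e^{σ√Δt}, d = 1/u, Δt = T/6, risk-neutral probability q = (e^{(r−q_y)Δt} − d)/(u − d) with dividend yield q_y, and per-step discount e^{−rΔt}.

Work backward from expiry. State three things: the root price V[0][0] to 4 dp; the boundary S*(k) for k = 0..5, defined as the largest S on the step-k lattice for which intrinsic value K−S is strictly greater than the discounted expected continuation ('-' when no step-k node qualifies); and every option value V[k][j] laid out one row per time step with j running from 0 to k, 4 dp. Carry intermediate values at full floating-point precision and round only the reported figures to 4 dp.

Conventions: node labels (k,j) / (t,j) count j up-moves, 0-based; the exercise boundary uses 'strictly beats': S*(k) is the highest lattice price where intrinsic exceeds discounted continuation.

price = 2.3781
boundary = - - - - 96.1392 103.7158
tree:
2.3781
4.0617 0.7448
6.7895 1.4198 0.0857
11.0253 2.6969 0.1732 0.0000
17.1808 5.1014 0.3501 0.0000 0.0000
24.2039 9.6042 0.7077 0.0000 0.0000 0.0000
30.7140 17.1808 1.4306 0.0000 0.0000 0.0000 0.0000

Δt=0.12683, u=1.07881, d=0.92695, q=0.50028, disc=e^(-rΔt)=0.98990
k=6 terminal: V=max(K-S,0) → 30.7140 17.1808 1.4306 0.0000 0.0000 0.0000 0.0000
k=5: j=0 S=89.1161 intr=24.2039 cont=23.7019 V=24.2039[EX]; j=1 S=103.7158 intr=9.6042 cont=9.2074 V=9.6042[EX]; j=2 S=120.7073 intr=0.0000 cont=0.7077 V=0.7077[hold]; j=3 S=140.4824 intr=0.0000 cont=0.0000 V=0.0000[hold]; j=4 S=163.4973 intr=0.0000 cont=0.0000 V=0.0000[hold]; j=5 S=190.2827 intr=0.0000 cont=0.0000 V=0.0000[hold]  S*(5)=103.7158
k=4: j=0 S=96.1392 intr=17.1808 cont=16.7294 V=17.1808[EX]; j=1 S=111.8894 intr=1.4306 cont=5.1014 V=5.1014[hold]; j=2 S=130.2200 intr=0.0000 cont=0.3501 V=0.3501[hold]; j=3 S=151.5536 intr=0.0000 cont=0.0000 V=0.0000[hold]; j=4 S=176.3823 intr=0.0000 cont=0.0000 V=0.0000[hold]  S*(4)=96.1392
k=3: j=0 S=103.7158 intr=9.6042 cont=11.0253 V=11.0253[hold]; j=1 S=120.7073 intr=0.0000 cont=2.6969 V=2.6969[hold]; j=2 S=140.4824 intr=0.0000 cont=0.1732 V=0.1732[hold]; j=3 S=163.4973 intr=0.0000 cont=0.0000 V=0.0000[hold]  S*(3)=-
k=2: j=0 S=111.8894 intr=1.4306 cont=6.7895 V=6.7895[hold]; j=1 S=130.2200 intr=0.0000 cont=1.4198 V=1.4198[hold]; j=2 S=151.5536 intr=0.0000 cont=0.0857 V=0.0857[hold]  S*(2)=-
k=1: j=0 S=120.7073 intr=0.0000 cont=4.0617 V=4.0617[hold]; j=1 S=140.4824 intr=0.0000 cont=0.7448 V=0.7448[hold]  S*(1)=-
k=0: j=0 S=130.2200 intr=0.0000 cont=2.3781 V=2.3781[hold]  S*(0)=-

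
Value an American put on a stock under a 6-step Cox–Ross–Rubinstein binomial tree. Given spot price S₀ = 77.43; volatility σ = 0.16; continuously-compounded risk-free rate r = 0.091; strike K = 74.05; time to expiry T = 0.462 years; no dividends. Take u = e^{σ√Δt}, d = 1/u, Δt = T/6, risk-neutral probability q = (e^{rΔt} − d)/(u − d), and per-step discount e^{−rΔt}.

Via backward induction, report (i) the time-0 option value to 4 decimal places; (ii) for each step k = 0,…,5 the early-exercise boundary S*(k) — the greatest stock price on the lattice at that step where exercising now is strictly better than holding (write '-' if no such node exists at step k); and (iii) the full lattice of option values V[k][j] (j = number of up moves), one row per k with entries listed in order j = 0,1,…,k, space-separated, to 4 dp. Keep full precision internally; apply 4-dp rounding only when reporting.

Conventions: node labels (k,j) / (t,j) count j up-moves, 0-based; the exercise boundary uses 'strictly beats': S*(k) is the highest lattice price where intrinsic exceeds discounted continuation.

price = 1.1648
boundary = - - - 67.7741 64.8308 67.7741
tree:
1.1648
2.1149 0.4567
3.7177 0.9224 0.1083
6.2759 1.8186 0.2524 0.0000
9.2192 3.4659 0.5885 0.0000 0.0000
12.0346 6.2759 1.3722 0.0000 0.0000 0.0000
14.7277 9.2192 3.1991 0.0000 0.0000 0.0000 0.0000

Δt=0.07700  u=1.04540  d=0.95657  q=0.56806  discount=0.99302
step 6 (expiry): payoffs max(K−S,0) = 14.7277 9.2192 3.1991 0.0000 0.0000 0.0000 0.0000
step 5: (k=5,j=0): S=62.0154, K−S=12.0346, hold=11.5175 ⇒ V=12.0346 exercise | (k=5,j=1): S=67.7741, K−S=6.2759, hold=5.7589 ⇒ V=6.2759 exercise | (k=5,j=2): S=74.0674, K−S=0.0000, hold=1.3722 ⇒ V=1.3722 continue | (k=5,j=3): S=80.9452, K−S=0.0000, hold=0.0000 ⇒ V=0.0000 continue | (k=5,j=4): S=88.4616, K−S=0.0000, hold=0.0000 ⇒ V=0.0000 continue | (k=5,j=5): S=96.6760, K−S=0.0000, hold=0.0000 ⇒ V=0.0000 continue  boundary S*=67.7741
step 4: (k=4,j=0): S=64.8308, K−S=9.2192, hold=8.7021 ⇒ V=9.2192 exercise | (k=4,j=1): S=70.8509, K−S=3.1991, hold=3.4659 ⇒ V=3.4659 continue | (k=4,j=2): S=77.4300, K−S=0.0000, hold=0.5885 ⇒ V=0.5885 continue | (k=4,j=3): S=84.6200, K−S=0.0000, hold=0.0000 ⇒ V=0.0000 continue | (k=4,j=4): S=92.4777, K−S=0.0000, hold=0.0000 ⇒ V=0.0000 continue  boundary S*=64.8308
step 3: (k=3,j=0): S=67.7741, K−S=6.2759, hold=5.9094 ⇒ V=6.2759 exercise | (k=3,j=1): S=74.0674, K−S=0.0000, hold=1.8186 ⇒ V=1.8186 continue | (k=3,j=2): S=80.9452, K−S=0.0000, hold=0.2524 ⇒ V=0.2524 continue | (k=3,j=3): S=88.4616, K−S=0.0000, hold=0.0000 ⇒ V=0.0000 continue  boundary S*=67.7741
step 2: (k=2,j=0): S=70.8509, K−S=3.1991, hold=3.7177 ⇒ V=3.7177 continue | (k=2,j=1): S=77.4300, K−S=0.0000, hold=0.9224 ⇒ V=0.9224 continue | (k=2,j=2): S=84.6200, K−S=0.0000, hold=0.1083 ⇒ V=0.1083 continue  boundary S*=-
step 1: (k=1,j=0): S=74.0674, K−S=0.0000, hold=2.1149 ⇒ V=2.1149 continue | (k=1,j=1): S=80.9452, K−S=0.0000, hold=0.4567 ⇒ V=0.4567 continue  boundary S*=-
step 0: (k=0,j=0): S=77.4300, K−S=0.0000, hold=1.1648 ⇒ V=1.1648 continue  boundary S*=-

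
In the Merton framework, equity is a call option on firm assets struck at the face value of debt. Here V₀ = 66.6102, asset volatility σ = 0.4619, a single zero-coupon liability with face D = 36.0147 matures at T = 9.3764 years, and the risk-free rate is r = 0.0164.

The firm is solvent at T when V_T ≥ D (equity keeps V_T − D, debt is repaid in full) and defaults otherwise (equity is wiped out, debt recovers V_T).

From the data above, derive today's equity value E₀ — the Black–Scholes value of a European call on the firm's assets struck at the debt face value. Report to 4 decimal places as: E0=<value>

With assets at 66.6102 and a single debt payment of 36.0147 at 9.3764 years:
d₁ = [ln(V₀/D) + (r + σ²/2)T] / (σ√T)
   = [ln(66.6102/36.0147) + (0.0164 + 0.5·0.4619²)·9.3764] / (0.4619·√9.3764)
   = [0.614931 + 1.154008] / 1.414380 = 1.250681
d₂ = d₁ − σ√T = 1.250681 − 1.414380 = -0.163698
N(d₁) = 0.894475,  N(d₂) = 0.434984,  e^(−rT) = 0.857467
E₀ = V₀·N(d₁) − D·e^(−rT)·N(d₂)
   = 66.6102·0.894475 − 36.0147·0.857467·0.434984 = 46.148207

E0=46.1482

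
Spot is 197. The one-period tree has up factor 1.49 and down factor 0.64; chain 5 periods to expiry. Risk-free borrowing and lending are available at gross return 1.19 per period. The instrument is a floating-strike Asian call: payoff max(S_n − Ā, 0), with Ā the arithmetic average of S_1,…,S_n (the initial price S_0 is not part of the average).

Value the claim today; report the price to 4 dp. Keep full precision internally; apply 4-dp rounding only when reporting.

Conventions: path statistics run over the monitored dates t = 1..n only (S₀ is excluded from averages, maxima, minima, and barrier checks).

With p* = (R−d)/(u−d) = 0.6471, sum probability × payoff across the paths and divide by R^5.
Enumerate all 2^5 = 32 price paths (U = up ×1.49, D = down ×0.64); each path with k up-moves has probability p*^k·(1−p*)^(5−k).
DDDDD: Ā=62.5235, payoff=0.0000, prob=0.005477
UDDDD: Ā=145.5625, payoff=0.0000, prob=0.010040
DUDDD: Ā=112.0725, payoff=0.0000, prob=0.010040
UUDDD: Ā=260.9187, payoff=0.0000, prob=0.018407
DDUDD: Ā=90.6389, payoff=0.0000, prob=0.010040
UDUDD: Ā=211.0186, payoff=0.0000, prob=0.018407
DUUDD: Ā=177.5286, payoff=0.0000, prob=0.018407
UUUDD: Ā=413.3088, payoff=0.0000, prob=0.033747
DDDUD: Ā=76.9214, payoff=0.0000, prob=0.010040
UDDUD: Ā=179.0826, payoff=0.0000, prob=0.018407
DUDUD: Ā=145.5926, payoff=0.0000, prob=0.018407
UUDUD: Ā=338.9577, payoff=0.0000, prob=0.033747
DDUUD: Ā=124.1590, payoff=0.0000, prob=0.018407
UDUUD: Ā=289.0576, payoff=0.0000, prob=0.033747
DUUUD: Ā=255.5676, payoff=11.3548, prob=0.033747
UUUUD: Ā=594.9933, payoff=26.4353, prob=0.061870
DDDDU: Ā=68.1422, payoff=0.0000, prob=0.010040
UDDDU: Ā=158.6435, payoff=0.0000, prob=0.018407
DUDDU: Ā=125.1535, payoff=0.0000, prob=0.018407
UUDDU: Ā=291.3730, payoff=0.0000, prob=0.033747
DDUDU: Ā=103.7199, payoff=10.9313, prob=0.018407
UDUDU: Ā=241.4729, payoff=25.4495, prob=0.033747
DUUDU: Ā=207.9829, payoff=58.9395, prob=0.033747
UUUDU: Ā=484.2101, payoff=137.2185, prob=0.061870
DDDUU: Ā=90.0024, payoff=24.6488, prob=0.018407
UDDUU: Ā=209.5368, payoff=57.3856, prob=0.033747
DUDUU: Ā=176.0468, payoff=90.8756, prob=0.033747
UUDUU: Ā=409.8590, payoff=211.5697, prob=0.061870
DDUUU: Ā=154.6132, payoff=112.3092, prob=0.033747
UDUUU: Ā=359.9589, payoff=261.4698, prob=0.061870
DUUUU: Ā=326.4689, payoff=294.9598, prob=0.061870
UUUUU: Ā=760.0603, payoff=686.7033, prob=0.113428
Price = Σ prob·payoff / R^5 = 148.211634 / 2.386354 = 62.1080

price = 62.1080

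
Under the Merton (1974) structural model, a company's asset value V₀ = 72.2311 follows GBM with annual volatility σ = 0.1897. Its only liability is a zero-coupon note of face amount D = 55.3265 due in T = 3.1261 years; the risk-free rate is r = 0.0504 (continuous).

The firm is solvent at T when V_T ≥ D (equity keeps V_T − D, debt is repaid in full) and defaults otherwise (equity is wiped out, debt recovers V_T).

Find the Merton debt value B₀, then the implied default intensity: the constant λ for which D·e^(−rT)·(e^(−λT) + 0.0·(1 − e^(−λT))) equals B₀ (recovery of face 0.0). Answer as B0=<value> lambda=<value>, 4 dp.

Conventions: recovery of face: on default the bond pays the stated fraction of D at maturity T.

B0=46.3094 lambda=0.0065

Work the structural quantities from V₀ = 72.2311 against face 55.3265:
d₁ = [ln(V₀/D) + (r + σ²/2)T] / (σ√T)
   = [ln(72.2311/55.3265) + (0.0504 + 0.5·0.1897²)·3.1261] / (0.1897·√3.1261)
   = [0.266619 + 0.213803] / 0.335404 = 1.432367
d₂ = d₁ − σ√T = 1.432367 − 0.335404 = 1.096963
N(d₁) = 0.923981,  N(d₂) = 0.863671,  e^(−rT) = 0.854229
E₀ = V₀·N(d₁) − D·e^(−rT)·N(d₂)
   = 72.2311·0.923981 − 55.3265·0.854229·0.863671 = 25.921719
B₀ = V₀ − E₀ = 72.2311 − 25.921719 = 46.309381
e^(−λT) = (B₀·e^(rT)/D − 0)/(1 − 0) = (46.3094·1.170646/55.3265 − 0)/1 = 0.97985410
λ = −ln(0.97985410)/3.1261 = 0.006510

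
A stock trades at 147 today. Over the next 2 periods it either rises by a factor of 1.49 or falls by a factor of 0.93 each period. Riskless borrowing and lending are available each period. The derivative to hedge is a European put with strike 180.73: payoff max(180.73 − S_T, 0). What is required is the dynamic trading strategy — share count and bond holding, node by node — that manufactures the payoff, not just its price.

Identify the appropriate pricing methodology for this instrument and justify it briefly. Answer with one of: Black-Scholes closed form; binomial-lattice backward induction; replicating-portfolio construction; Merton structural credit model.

Key observation: what is demanded is not a single number but the (Δ, B) position at each node of the 1.49/0.93 tree starting at 147; constructing those positions is the replicating-portfolio method.

framework: replicating-portfolio construction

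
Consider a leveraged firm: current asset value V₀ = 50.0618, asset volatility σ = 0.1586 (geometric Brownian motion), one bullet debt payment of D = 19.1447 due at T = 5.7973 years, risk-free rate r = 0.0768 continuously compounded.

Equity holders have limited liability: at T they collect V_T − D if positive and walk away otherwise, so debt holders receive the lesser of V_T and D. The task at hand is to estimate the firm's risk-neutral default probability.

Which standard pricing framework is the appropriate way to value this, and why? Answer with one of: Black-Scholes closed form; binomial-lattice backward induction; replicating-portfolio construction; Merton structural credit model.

framework: Merton structural credit model

Key observation: a levered firm with one bullet debt due at 5.7973 years is the canonical structural-credit setup: equity is a call on the firm's assets struck at the face value.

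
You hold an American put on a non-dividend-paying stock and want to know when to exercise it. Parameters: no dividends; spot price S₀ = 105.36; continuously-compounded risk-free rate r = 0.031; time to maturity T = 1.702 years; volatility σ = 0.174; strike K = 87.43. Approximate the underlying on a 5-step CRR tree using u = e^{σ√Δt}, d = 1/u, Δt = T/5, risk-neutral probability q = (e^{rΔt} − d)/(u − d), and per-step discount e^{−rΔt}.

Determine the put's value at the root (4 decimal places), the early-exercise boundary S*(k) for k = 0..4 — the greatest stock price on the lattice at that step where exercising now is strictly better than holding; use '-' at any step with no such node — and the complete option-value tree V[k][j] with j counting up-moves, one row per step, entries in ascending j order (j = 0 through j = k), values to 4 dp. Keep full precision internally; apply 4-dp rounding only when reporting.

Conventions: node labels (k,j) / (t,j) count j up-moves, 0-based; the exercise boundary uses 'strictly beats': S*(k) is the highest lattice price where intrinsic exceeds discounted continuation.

params: Δt=0.34040 u=1.10685 d=0.90346 q=0.52680 e^(-rΔt)=0.98950
t_5 payoffs: 24.0092 9.7321 0.0000 0.0000 0.0000 0.0000
t_4: node(4,0) S=70.1973 payoff=17.2327 vs cont=16.3149 → 17.2327 [stop]  node(4,1) S=85.9999 payoff=1.4301 vs cont=4.5569 → 4.5569 [wait]  node(4,2) S=105.3600 payoff=0.0000 vs cont=0.0000 → 0.0000 [wait]  node(4,3) S=129.0783 payoff=0.0000 vs cont=0.0000 → 0.0000 [wait]  node(4,4) S=158.1361 payoff=0.0000 vs cont=0.0000 → 0.0000 [wait]  ⇒ S*(4)=70.1973
t_3: node(3,0) S=77.6979 payoff=9.7321 vs cont=10.4443 → 10.4443 [wait]  node(3,1) S=95.1890 payoff=0.0000 vs cont=2.1337 → 2.1337 [wait]  node(3,2) S=116.6177 payoff=0.0000 vs cont=0.0000 → 0.0000 [wait]  node(3,3) S=142.8704 payoff=0.0000 vs cont=0.0000 → 0.0000 [wait]  ⇒ S*(3)=-
t_2: node(2,0) S=85.9999 payoff=1.4301 vs cont=6.0026 → 6.0026 [wait]  node(2,1) S=105.3600 payoff=0.0000 vs cont=0.9991 → 0.9991 [wait]  node(2,2) S=129.0783 payoff=0.0000 vs cont=0.0000 → 0.0000 [wait]  ⇒ S*(2)=-
t_1: node(1,0) S=95.1890 payoff=0.0000 vs cont=3.3314 → 3.3314 [wait]  node(1,1) S=116.6177 payoff=0.0000 vs cont=0.4678 → 0.4678 [wait]  ⇒ S*(1)=-
t_0: node(0,0) S=105.3600 payoff=0.0000 vs cont=1.8037 → 1.8037 [wait]  ⇒ S*(0)=-

price = 1.8037
boundary = - - - - 70.1973
tree:
1.8037
3.3314 0.4678
6.0026 0.9991 0.0000
10.4443 2.1337 0.0000 0.0000
17.2327 4.5569 0.0000 0.0000 0.0000
24.0092 9.7321 0.0000 0.0000 0.0000 0.0000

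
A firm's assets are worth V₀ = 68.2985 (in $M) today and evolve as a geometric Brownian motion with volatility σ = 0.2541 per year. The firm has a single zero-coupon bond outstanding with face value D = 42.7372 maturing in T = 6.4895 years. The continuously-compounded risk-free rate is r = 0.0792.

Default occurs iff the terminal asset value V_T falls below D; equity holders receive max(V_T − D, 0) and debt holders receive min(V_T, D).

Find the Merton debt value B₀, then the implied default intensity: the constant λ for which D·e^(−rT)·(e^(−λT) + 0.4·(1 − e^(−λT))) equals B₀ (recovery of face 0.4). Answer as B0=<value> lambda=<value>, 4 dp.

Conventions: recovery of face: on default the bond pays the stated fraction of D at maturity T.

With assets at 68.2985 and a single debt payment of 42.7372 at 6.4895 years:
d₁ = [ln(V₀/D) + (r + σ²/2)T] / (σ√T)
   = [ln(68.2985/42.7372) + (0.0792 + 0.5·0.2541²)·6.4895] / (0.2541·√6.4895)
   = [0.468818 + 0.723472] / 0.647307 = 1.841923
d₂ = d₁ − σ√T = 1.841923 − 0.647307 = 1.194616
N(d₁) = 0.967257,  N(d₂) = 0.883881,  e^(−rT) = 0.598117
E₀ = V₀·N(d₁) − D·e^(−rT)·N(d₂)
   = 68.2985·0.967257 − 42.7372·0.598117·0.883881 = 43.468535
B₀ = V₀ − E₀ = 68.2985 − 43.468535 = 24.829965
e^(−λT) = (B₀·e^(rT)/D − 0.4)/(1 − 0.4) = (24.8300·1.671913/42.7372 − 0.4)/0.6 = 0.95228187
λ = −ln(0.95228187)/6.4895 = 0.007534

B0=24.8300 lambda=0.0075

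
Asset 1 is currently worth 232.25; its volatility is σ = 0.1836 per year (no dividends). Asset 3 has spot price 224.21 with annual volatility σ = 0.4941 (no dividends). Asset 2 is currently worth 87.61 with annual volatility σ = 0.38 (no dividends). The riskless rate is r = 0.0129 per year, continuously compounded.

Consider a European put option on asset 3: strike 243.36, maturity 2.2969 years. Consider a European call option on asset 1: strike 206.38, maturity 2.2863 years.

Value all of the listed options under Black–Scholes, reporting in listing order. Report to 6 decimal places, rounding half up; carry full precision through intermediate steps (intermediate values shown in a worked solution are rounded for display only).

[asset 3 put K=243.36]
σ√T = 0.4941·√2.2969 = 0.748835
d₁ = (ln(S/K) + (r+σ²/2)T) / (σ√T) = (ln(224.21/243.36) + (0.0129+0.4941²/2)·2.2969) / 0.748835 = (-0.081959 + 0.310007) / 0.748835 = 0.304537
d₂ = d₁ − σ√T = 0.304537 − 0.748835 = -0.444297
e^{−rT} = 0.970805
N(−d₁) = 0.380359,  N(−d₂) = 0.671586
price = K·e^{−rT}·N(−d₂) − S·N(−d₁) = 158.665622 − 85.280373 = 73.385248
[asset 1 call K=206.38]
σ√T = 0.1836·√2.2863 = 0.277613
d₁ = (ln(S/K) + (r+σ²/2)T) / (σ√T) = (ln(232.25/206.38) + (0.0129+0.1836²/2)·2.2863) / 0.277613 = (0.118095 + 0.068028) / 0.277613 = 0.670441
d₂ = d₁ − σ√T = 0.670441 − 0.277613 = 0.392828
e^{−rT} = 0.970937
N(d₁) = 0.748712,  N(d₂) = 0.652777
price = S·N(d₁) − K·e^{−rT}·N(d₂) = 173.888280 − 130.804774 = 43.083506

price(asset 3 put K=243.36) = 73.385248
price(asset 1 call K=206.38) = 43.083506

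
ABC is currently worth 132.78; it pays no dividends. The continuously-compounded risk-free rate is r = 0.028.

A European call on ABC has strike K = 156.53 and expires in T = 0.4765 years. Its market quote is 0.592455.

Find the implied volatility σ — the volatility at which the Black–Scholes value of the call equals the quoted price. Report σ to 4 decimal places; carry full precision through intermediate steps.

At σ = 0.1582 the Black–Scholes value reproduces the quote:
σ√T = 0.1582·√0.4765 = 0.109204
d₁ = (ln(S/K) + (r+σ²/2)T) / (σ√T) = (ln(132.78/156.53) + (0.028+0.1582²/2)·0.4765) / 0.109204 = (-0.164554 + 0.019305) / 0.109204 = -1.330075
d₂ = d₁ − σ√T = -1.330075 − 0.109204 = -1.439279
e^{−rT} = 0.986747
N(d₁) = 0.091747,  N(d₂) = 0.075036
V = S·N(d₁) − K·e^{−rT}·N(d₂) = 12.182134 − 11.589680 = 0.592455 (the observed quote) — the price is monotone increasing in volatility, hence this σ is the only solution

sigma = 0.1582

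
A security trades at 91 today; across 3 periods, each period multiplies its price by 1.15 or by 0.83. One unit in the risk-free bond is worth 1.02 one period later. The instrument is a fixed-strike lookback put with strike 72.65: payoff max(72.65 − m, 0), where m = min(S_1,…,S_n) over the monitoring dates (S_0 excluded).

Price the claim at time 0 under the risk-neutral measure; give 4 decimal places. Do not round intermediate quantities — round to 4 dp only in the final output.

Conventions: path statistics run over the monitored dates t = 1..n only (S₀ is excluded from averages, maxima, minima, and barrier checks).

price = 2.3251

Under the martingale measure an up-move has probability p* = 0.5938; value the claim as the probability-weighted average of per-path payoffs, discounted 3 periods at R = 1.02.
Enumerate all 2^3 = 8 price paths (U = up ×1.15, D = down ×0.83); each path with k up-moves has probability p*^k·(1−p*)^(3−k).
DDD: m=52.0326, payoff=20.6174, prob=0.067047
UDD: m=72.0934, payoff=0.5566, prob=0.097992
DUD: m=72.0934, payoff=0.5566, prob=0.097992
UUD: m=99.8884, payoff=0.0000, prob=0.143219
DDU: m=62.6899, payoff=9.9601, prob=0.097992
UDU: m=86.8595, payoff=0.0000, prob=0.143219
DUU: m=75.5300, payoff=0.0000, prob=0.143219
UUU: m=104.6500, payoff=0.0000, prob=0.209320
Price = Σ prob·payoff / R^3 = 2.467433 / 1.061208 = 2.3251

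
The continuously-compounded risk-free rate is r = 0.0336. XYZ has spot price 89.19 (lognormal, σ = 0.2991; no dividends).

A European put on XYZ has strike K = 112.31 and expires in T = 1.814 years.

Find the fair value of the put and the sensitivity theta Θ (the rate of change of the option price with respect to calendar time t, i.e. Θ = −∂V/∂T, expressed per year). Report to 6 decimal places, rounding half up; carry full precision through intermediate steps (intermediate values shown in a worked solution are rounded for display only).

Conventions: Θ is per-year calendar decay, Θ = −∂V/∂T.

σ√T = 0.2991·√1.814 = 0.402842
d₁ = (ln(S/K) + (r+σ²/2)T) / (σ√T) = (ln(89.19/112.31) + (0.0336+0.2991²/2)·1.814) / 0.402842 = (-0.230494 + 0.142091) / 0.402842 = -0.219447
d₂ = d₁ − σ√T = -0.219447 − 0.402842 = -0.622290
e^{−rT} = 0.940870
N(−d₁) = 0.586849,  N(−d₂) = 0.733124
Put price V = K·e^{−rT}·N(−d₂) − S·N(−d₁) = 77.468578 − 52.341077 = 25.127502
φ(d₁) = (1/√(2π))·e^{−d₁²/2} = 0.389451
Θ = −S·φ(d₁)·σ/(2√T) + r·K·e^{−rT}·N(−d₂) = −3.856886 + 2.602944 = -1.253942

price = 25.127502
Θ = -1.253942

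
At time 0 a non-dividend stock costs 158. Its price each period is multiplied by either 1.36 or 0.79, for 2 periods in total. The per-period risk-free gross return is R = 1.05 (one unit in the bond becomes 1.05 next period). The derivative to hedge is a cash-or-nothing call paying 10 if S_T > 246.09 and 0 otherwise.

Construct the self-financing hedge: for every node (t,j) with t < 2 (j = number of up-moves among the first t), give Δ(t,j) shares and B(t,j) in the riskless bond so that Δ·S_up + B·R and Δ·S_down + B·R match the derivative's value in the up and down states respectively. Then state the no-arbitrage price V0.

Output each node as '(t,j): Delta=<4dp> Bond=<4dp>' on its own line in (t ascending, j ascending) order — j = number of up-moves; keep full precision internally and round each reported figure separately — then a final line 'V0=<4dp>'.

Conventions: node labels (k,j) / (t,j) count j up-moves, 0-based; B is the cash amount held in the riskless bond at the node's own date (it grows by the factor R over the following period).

No-arbitrage ⇒ martingale measure with p* = (R−d)/(u−d) = 0.4561.
At maturity the claim pays: V(2,0)=0.0000, V(2,1)=0.0000, V(2,2)=10.0000
(1,0): S=124.8200. Δ = (V_up−V_dn)/(S_up−S_dn) = (0.0000−0.0000)/(169.7552−98.6078) = 0.0000. V = [p*·0.0000 + (1−p*)·0.0000]/1.05 = 0.0000. B = V − Δ·S = 0.0000.
(1,1): S=214.8800. Δ = (V_up−V_dn)/(S_up−S_dn) = (10.0000−0.0000)/(292.2368−169.7552) = 0.0816. V = [p*·10.0000 + (1−p*)·0.0000]/1.05 = 4.3442. B = V − Δ·S = -13.1997.
(0,0): S=158.0000. Δ = (V_up−V_dn)/(S_up−S_dn) = (4.3442−0.0000)/(214.8800−124.8200) = 0.0482. V = [p*·4.3442 + (1−p*)·0.0000]/1.05 = 1.8872. B = V − Δ·S = -5.7342.
Check: Δ(0,0)·S0 + B(0,0) = 1.8872 = V0.

(0,0): Delta=0.0482 Bond=-5.7342
(1,0): Delta=0.0000 Bond=0.0000
(1,1): Delta=0.0816 Bond=-13.1997
V0=1.8872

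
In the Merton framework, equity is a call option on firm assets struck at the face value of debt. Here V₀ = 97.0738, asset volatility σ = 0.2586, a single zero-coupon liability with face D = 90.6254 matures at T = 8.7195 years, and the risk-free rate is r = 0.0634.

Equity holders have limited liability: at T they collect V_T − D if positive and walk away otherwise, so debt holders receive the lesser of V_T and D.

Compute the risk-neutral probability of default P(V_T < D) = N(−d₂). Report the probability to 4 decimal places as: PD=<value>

PD=0.3328

Work the structural quantities from V₀ = 97.0738 against face 90.6254:
d₁ = [ln(V₀/D) + (r + σ²/2)T] / (σ√T)
   = [ln(97.0738/90.6254) + (0.0634 + 0.5·0.2586²)·8.7195] / (0.2586·√8.7195)
   = [0.068737 + 0.844370] / 0.763615 = 1.195769
d₂ = d₁ − σ√T = 1.195769 − 0.763615 = 0.432154
risk-neutral PD = N(−d₂) = N(-0.432154) = 0.332815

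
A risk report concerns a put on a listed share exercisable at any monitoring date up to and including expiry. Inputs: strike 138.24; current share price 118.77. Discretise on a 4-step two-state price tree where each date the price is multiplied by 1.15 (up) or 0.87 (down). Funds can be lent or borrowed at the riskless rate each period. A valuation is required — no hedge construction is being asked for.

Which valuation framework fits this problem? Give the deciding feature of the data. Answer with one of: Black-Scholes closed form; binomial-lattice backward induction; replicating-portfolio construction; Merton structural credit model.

framework: binomial-lattice backward induction

Key observation: the put (strike 138.24 on spot 118.77) is American-style on a 4-step discrete price model, so the early-exercise decision at every node requires stepwise backward valuation — a closed form cannot price the exercise right.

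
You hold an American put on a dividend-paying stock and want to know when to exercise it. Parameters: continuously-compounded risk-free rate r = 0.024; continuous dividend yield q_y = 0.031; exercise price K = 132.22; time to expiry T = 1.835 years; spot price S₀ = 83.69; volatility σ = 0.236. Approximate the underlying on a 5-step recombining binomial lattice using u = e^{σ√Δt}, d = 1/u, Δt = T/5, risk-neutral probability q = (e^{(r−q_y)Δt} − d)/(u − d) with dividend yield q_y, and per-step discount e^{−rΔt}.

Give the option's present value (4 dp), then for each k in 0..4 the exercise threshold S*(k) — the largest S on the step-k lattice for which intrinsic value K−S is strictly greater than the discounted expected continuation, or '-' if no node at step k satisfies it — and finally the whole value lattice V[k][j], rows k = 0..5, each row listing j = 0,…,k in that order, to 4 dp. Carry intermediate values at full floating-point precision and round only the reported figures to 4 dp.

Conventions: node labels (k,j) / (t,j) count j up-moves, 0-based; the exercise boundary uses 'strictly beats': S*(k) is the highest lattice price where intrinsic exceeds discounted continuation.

price = 49.0886
boundary = - 72.5408 83.6900 96.5528 83.6900
tree:
49.0886
59.6792 37.3761
69.3431 48.5300 24.7624
77.7195 59.6792 35.6672 12.2014
84.9801 69.3431 48.5300 20.9282 2.0012
91.2734 77.7195 59.6792 35.6672 3.7071 0.0000

params: Δt=0.36700 u=1.15370 d=0.86678 q=0.45538 e^(-rΔt)=0.99123
t_5 payoffs: 91.2734 77.7195 59.6792 35.6672 3.7071 0.0000
t_4: node(4,0) S=47.2399 payoff=84.9801 vs cont=84.3550 → 84.9801 [stop]  node(4,1) S=62.8769 payoff=69.3431 vs cont=68.8949 → 69.3431 [stop]  node(4,2) S=83.6900 payoff=48.5300 vs cont=48.3173 → 48.5300 [stop]  node(4,3) S=111.3925 payoff=20.8275 vs cont=20.9282 → 20.9282 [wait]  node(4,4) S=148.2648 payoff=0.0000 vs cont=2.0012 → 2.0012 [wait]  ⇒ S*(4)=83.6900
t_3: node(3,0) S=54.5005 payoff=77.7195 vs cont=77.1766 → 77.7195 [stop]  node(3,1) S=72.5408 payoff=59.6792 vs cont=59.3403 → 59.6792 [stop]  node(3,2) S=96.5528 payoff=35.6672 vs cont=35.6455 → 35.6672 [stop]  node(3,3) S=128.5129 payoff=3.7071 vs cont=12.2014 → 12.2014 [wait]  ⇒ S*(3)=96.5528
t_2: node(2,0) S=62.8769 payoff=69.3431 vs cont=68.8949 → 69.3431 [stop]  node(2,1) S=83.6900 payoff=48.5300 vs cont=48.3173 → 48.5300 [stop]  node(2,2) S=111.3925 payoff=20.8275 vs cont=24.7624 → 24.7624 [wait]  ⇒ S*(2)=83.6900
t_1: node(1,0) S=72.5408 payoff=59.6792 vs cont=59.3403 → 59.6792 [stop]  node(1,1) S=96.5528 payoff=35.6672 vs cont=37.3761 → 37.3761 [wait]  ⇒ S*(1)=72.5408
t_0: node(0,0) S=83.6900 payoff=48.5300 vs cont=49.0886 → 49.0886 [wait]  ⇒ S*(0)=-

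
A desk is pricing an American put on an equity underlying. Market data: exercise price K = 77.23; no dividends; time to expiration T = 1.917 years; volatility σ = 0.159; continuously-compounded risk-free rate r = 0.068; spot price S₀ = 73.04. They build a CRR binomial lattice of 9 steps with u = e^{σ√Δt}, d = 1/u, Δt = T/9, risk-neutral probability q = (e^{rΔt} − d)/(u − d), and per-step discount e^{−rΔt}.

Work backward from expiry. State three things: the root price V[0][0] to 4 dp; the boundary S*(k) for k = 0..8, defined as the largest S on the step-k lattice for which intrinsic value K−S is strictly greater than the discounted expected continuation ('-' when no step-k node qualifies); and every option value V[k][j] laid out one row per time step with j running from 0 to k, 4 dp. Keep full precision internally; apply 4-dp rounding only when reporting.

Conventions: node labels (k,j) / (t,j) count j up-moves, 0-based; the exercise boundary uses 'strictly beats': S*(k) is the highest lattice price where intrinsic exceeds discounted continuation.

Δt=0.21300, u=1.07614, d=0.92925, q=0.58098, disc=e^(-rΔt)=0.98562
k=9 terminal: V=max(K-S,0) → 39.4956 33.5305 26.6225 18.6225 9.3579 0.0000 0.0000 0.0000 0.0000 0.0000
k=8: j=0 S=40.6076 intr=36.6224 cont=35.5119 V=36.6224[EX]; j=1 S=47.0268 intr=30.2032 cont=29.0927 V=30.2032[EX]; j=2 S=54.4608 intr=22.7692 cont=21.6587 V=22.7692[EX]; j=3 S=63.0699 intr=14.1601 cont=13.0495 V=14.1601[EX]; j=4 S=73.0400 intr=4.1900 cont=3.8647 V=4.1900[EX]; j=5 S=84.5861 intr=0.0000 cont=0.0000 V=0.0000[hold]; j=6 S=97.9575 intr=0.0000 cont=0.0000 V=0.0000[hold]; j=7 S=113.4426 intr=0.0000 cont=0.0000 V=0.0000[hold]; j=8 S=131.3755 intr=0.0000 cont=0.0000 V=0.0000[hold]  S*(8)=73.0400
k=7: j=0 S=43.6995 intr=33.5305 cont=32.4200 V=33.5305[EX]; j=1 S=50.6075 intr=26.6225 cont=25.5120 V=26.6225[EX]; j=2 S=58.6075 intr=18.6225 cont=17.5120 V=18.6225[EX]; j=3 S=67.8721 intr=9.3579 cont=8.2473 V=9.3579[EX]; j=4 S=78.6013 intr=0.0000 cont=1.7304 V=1.7304[hold]; j=5 S=91.0266 intr=0.0000 cont=0.0000 V=0.0000[hold]; j=6 S=105.4161 intr=0.0000 cont=0.0000 V=0.0000[hold]; j=7 S=122.0802 intr=0.0000 cont=0.0000 V=0.0000[hold]  S*(7)=67.8721
k=6: j=0 S=47.0268 intr=30.2032 cont=29.0927 V=30.2032[EX]; j=1 S=54.4608 intr=22.7692 cont=21.6587 V=22.7692[EX]; j=2 S=63.0699 intr=14.1601 cont=13.0495 V=14.1601[EX]; j=3 S=73.0400 intr=4.1900 cont=4.8556 V=4.8556[hold]; j=4 S=84.5861 intr=0.0000 cont=0.7147 V=0.7147[hold]; j=5 S=97.9575 intr=0.0000 cont=0.0000 V=0.0000[hold]; j=6 S=113.4426 intr=0.0000 cont=0.0000 V=0.0000[hold]  S*(6)=63.0699
k=5: j=0 S=50.6075 intr=26.6225 cont=25.5120 V=26.6225[EX]; j=1 S=58.6075 intr=18.6225 cont=17.5120 V=18.6225[EX]; j=2 S=67.8721 intr=9.3579 cont=8.6285 V=9.3579[EX]; j=3 S=78.6013 intr=0.0000 cont=2.4146 V=2.4146[hold]; j=4 S=91.0266 intr=0.0000 cont=0.2951 V=0.2951[hold]; j=5 S=105.4161 intr=0.0000 cont=0.0000 V=0.0000[hold]  S*(5)=67.8721
k=4: j=0 S=54.4608 intr=22.7692 cont=21.6587 V=22.7692[EX]; j=1 S=63.0699 intr=14.1601 cont=13.0495 V=14.1601[EX]; j=2 S=73.0400 intr=4.1900 cont=5.2474 V=5.2474[hold]; j=3 S=84.5861 intr=0.0000 cont=1.1662 V=1.1662[hold]; j=4 S=97.9575 intr=0.0000 cont=0.1219 V=0.1219[hold]  S*(4)=63.0699
k=3: j=0 S=58.6075 intr=18.6225 cont=17.5120 V=18.6225[EX]; j=1 S=67.8721 intr=9.3579 cont=8.8528 V=9.3579[EX]; j=2 S=78.6013 intr=0.0000 cont=2.8349 V=2.8349[hold]; j=3 S=91.0266 intr=0.0000 cont=0.5514 V=0.5514[hold]  S*(3)=67.8721
k=2: j=0 S=63.0699 intr=14.1601 cont=13.0495 V=14.1601[EX]; j=1 S=73.0400 intr=4.1900 cont=5.4881 V=5.4881[hold]; j=2 S=84.5861 intr=0.0000 cont=1.4866 V=1.4866[hold]  S*(2)=63.0699
k=1: j=0 S=67.8721 intr=9.3579 cont=8.9906 V=9.3579[EX]; j=1 S=78.6013 intr=0.0000 cont=3.1178 V=3.1178[hold]  S*(1)=67.8721
k=0: j=0 S=73.0400 intr=4.1900 cont=5.6501 V=5.6501[hold]  S*(0)=-

price = 5.6501
boundary = - 67.8721 63.0699 67.8721 63.0699 67.8721 63.0699 67.8721 73.0400
tree:
5.6501
9.3579 3.1178
14.1601 5.4881 1.4866
18.6225 9.3579 2.8349 0.5514
22.7692 14.1601 5.2474 1.1662 0.1219
26.6225 18.6225 9.3579 2.4146 0.2951 0.0000
30.2032 22.7692 14.1601 4.8556 0.7147 0.0000 0.0000
33.5305 26.6225 18.6225 9.3579 1.7304 0.0000 0.0000 0.0000
36.6224 30.2032 22.7692 14.1601 4.1900 0.0000 0.0000 0.0000 0.0000
39.4956 33.5305 26.6225 18.6225 9.3579 0.0000 0.0000 0.0000 0.0000 0.0000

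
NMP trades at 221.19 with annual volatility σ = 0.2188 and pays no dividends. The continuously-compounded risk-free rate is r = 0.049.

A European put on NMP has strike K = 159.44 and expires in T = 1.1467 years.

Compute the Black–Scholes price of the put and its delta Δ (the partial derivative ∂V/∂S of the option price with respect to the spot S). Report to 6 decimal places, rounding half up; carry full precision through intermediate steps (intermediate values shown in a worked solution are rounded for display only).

σ√T = 0.2188·√1.1467 = 0.234300
d₁ = (ln(S/K) + (r+σ²/2)T) / (σ√T) = (ln(221.19/159.44) + (0.049+0.2188²/2)·1.1467) / 0.234300 = (0.327354 + 0.083637) / 0.234300 = 1.754123
d₂ = d₁ − σ√T = 1.754123 − 0.234300 = 1.519823
e^{−rT} = 0.945361
N(−d₁) = 0.039705,  N(−d₂) = 0.064278
Put price V = K·e^{−rT}·N(−d₂) − S·N(−d₁) = 9.688481 − 8.782289 = 0.906191
Δ = −N(−d₁) = -0.039705

price = 0.906191
Δ = -0.039705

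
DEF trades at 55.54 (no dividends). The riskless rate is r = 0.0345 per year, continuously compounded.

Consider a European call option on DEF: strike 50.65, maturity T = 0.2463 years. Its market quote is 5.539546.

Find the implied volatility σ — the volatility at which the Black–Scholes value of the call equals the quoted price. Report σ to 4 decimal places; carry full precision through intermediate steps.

sigma = 0.1635

At σ = 0.1635 the Black–Scholes value reproduces the quote:
σ√T = 0.1635·√0.2463 = 0.081143
d₁ = (ln(S/K) + (r+σ²/2)T) / (σ√T) = (ln(55.54/50.65) + (0.0345+0.1635²/2)·0.2463) / 0.081143 = (0.092164 + 0.011789) / 0.081143 = 1.281120
d₂ = d₁ − σ√T = 1.281120 − 0.081143 = 1.199977
e^{−rT} = 0.991539
N(d₁) = 0.899924,  N(d₂) = 0.884926
V = S·N(d₁) − K·e^{−rT}·N(d₂) = 49.981795 − 44.442249 = 5.539546 (equal to the quote); since ∂V/∂σ > 0 for all σ, the implied volatility is unique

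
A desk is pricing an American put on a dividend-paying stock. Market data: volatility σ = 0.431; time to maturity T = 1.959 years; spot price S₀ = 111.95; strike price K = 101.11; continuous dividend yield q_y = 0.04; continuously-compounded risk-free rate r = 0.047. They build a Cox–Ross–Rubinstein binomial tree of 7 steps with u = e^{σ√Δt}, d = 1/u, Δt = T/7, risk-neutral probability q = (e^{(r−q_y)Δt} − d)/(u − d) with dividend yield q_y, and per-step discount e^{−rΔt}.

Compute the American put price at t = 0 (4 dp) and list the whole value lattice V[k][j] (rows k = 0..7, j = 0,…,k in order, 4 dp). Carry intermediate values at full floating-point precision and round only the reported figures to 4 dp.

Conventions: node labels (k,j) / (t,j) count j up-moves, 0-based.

price = 18.9567
tree:
18.9567
26.0821 10.7206
34.8849 15.9857 4.5374
45.1272 23.2719 7.4632 1.0594
56.1385 32.8678 12.1133 1.9429 0.0000
65.3073 44.6216 19.3290 3.5632 0.0000 0.0000
72.6067 56.1385 30.1553 6.5348 0.0000 0.0000 0.0000
78.4180 65.3073 44.6216 11.9844 0.0000 0.0000 0.0000 0.0000

params: Δt=0.27986 u=1.25609 d=0.79612 q=0.44751 e^(-rΔt)=0.98693
t_7 payoffs: 78.4180 65.3073 44.6216 11.9844 0.0000 0.0000 0.0000 0.0000
k=6: node(6,0) S=28.5033 payoff=72.6067 vs cont=71.6028 → 72.6067 [stop]  node(6,1) S=44.9715 payoff=56.1385 vs cont=55.3178 → 56.1385 [stop]  node(6,2) S=70.9547 payoff=30.1553 vs cont=29.6240 → 30.1553 [stop]  node(6,3) S=111.9500 payoff=0.0000 vs cont=6.5348 → 6.5348 [wait]  node(6,4) S=176.6311 payoff=0.0000 vs cont=0.0000 → 0.0000 [wait]  node(6,5) S=278.6829 payoff=0.0000 vs cont=0.0000 → 0.0000 [wait]  node(6,6) S=439.6970 payoff=0.0000 vs cont=0.0000 → 0.0000 [wait]
k=5: node(5,0) S=35.8027 payoff=65.3073 vs cont=64.3846 → 65.3073 [stop]  node(5,1) S=56.4884 payoff=44.6216 vs cont=43.9292 → 44.6216 [stop]  node(5,2) S=89.1256 payoff=11.9844 vs cont=19.3290 → 19.3290 [wait]  node(5,3) S=140.6195 payoff=0.0000 vs cont=3.5632 → 3.5632 [wait]  node(5,4) S=221.8650 payoff=0.0000 vs cont=0.0000 → 0.0000 [wait]  node(5,5) S=350.0515 payoff=0.0000 vs cont=0.0000 → 0.0000 [wait]
k=4: node(4,0) S=44.9715 payoff=56.1385 vs cont=55.3178 → 56.1385 [stop]  node(4,1) S=70.9547 payoff=30.1553 vs cont=32.8678 → 32.8678 [wait]  node(4,2) S=111.9500 payoff=0.0000 vs cont=12.1133 → 12.1133 [wait]  node(4,3) S=176.6311 payoff=0.0000 vs cont=1.9429 → 1.9429 [wait]  node(4,4) S=278.6829 payoff=0.0000 vs cont=0.0000 → 0.0000 [wait]
k=3: node(3,0) S=56.4884 payoff=44.6216 vs cont=45.1272 → 45.1272 [wait]  node(3,1) S=89.1256 payoff=11.9844 vs cont=23.2719 → 23.2719 [wait]  node(3,2) S=140.6195 payoff=0.0000 vs cont=7.4632 → 7.4632 [wait]  node(3,3) S=221.8650 payoff=0.0000 vs cont=1.0594 → 1.0594 [wait]
k=2: node(2,0) S=70.9547 payoff=30.1553 vs cont=34.8849 → 34.8849 [wait]  node(2,1) S=111.9500 payoff=0.0000 vs cont=15.9857 → 15.9857 [wait]  node(2,2) S=176.6311 payoff=0.0000 vs cont=4.5374 → 4.5374 [wait]
k=1: node(1,0) S=89.1256 payoff=11.9844 vs cont=26.0821 → 26.0821 [wait]  node(1,1) S=140.6195 payoff=0.0000 vs cont=10.7206 → 10.7206 [wait]
k=0: node(0,0) S=111.9500 payoff=0.0000 vs cont=18.9567 → 18.9567 [wait]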